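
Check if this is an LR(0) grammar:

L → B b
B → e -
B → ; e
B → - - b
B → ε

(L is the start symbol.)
A grammar is LR(0) if no state in the canonical LR(0) collection has:
  - both a shift item (dot before a terminal) and a complete item (shift-reduce conflict), or
  - two or more complete items (reduce-reduce conflict; the accept item [L' → L .] counts as a complete item here).

Augment with L' → L and build the canonical LR(0) collection (I0 = CLOSURE({[L' → . L]}), then GOTO on every symbol after a dot until no new states appear). It has 11 states:
  I0: { [B → . - - b], [B → . ; e], [B → . e -], [B → .], [L → . B b], [L' → . L] }  — shift, reduce
  I1: { [B → - . - b] }  — shift
  I2: { [B → ; . e] }  — shift
  I3: { [L → B . b] }  — shift
  I4: { [L' → L .] }  — accept
  I5: { [B → e . -] }  — shift
  I6: { [B → e - .] }  — reduce
  I7: { [L → B b .] }  — reduce
  I8: { [B → ; e .] }  — reduce
  I9: { [B → - - . b] }  — shift
  I10: { [B → - - b .] }  — reduce

Conflict in state I0:
  Shift-reduce conflict between [B → .] and [B → . - - b]
So the grammar is NOT LR(0).

Answer: No. Shift-reduce conflict between [B → .] and [B → . - - b]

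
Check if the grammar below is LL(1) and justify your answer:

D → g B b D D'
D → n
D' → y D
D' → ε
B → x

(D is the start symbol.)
A grammar is LL(1) if for each non-terminal N with multiple productions, the predict sets of those productions are pairwise disjoint, where PREDICT(N → α) = (FIRST(α) \ {ε}) ∪ (FOLLOW(N) if α ⇒* ε).

Relevant sets:
  FOLLOW(D') = { $, 'y' }

For D:
  PREDICT(D → g B b D D') = { 'g' }
  PREDICT(D → n) = { 'n' }
For D':
  PREDICT(D' → y D) = { 'y' }
  PREDICT(D' → ε) = { $, 'y' }
B has a single production, so nothing to check there.

Conflict found: Predict set conflict for D': { 'y' }
The grammar is NOT LL(1).

Answer: No. Predict set conflict for D': { 'y' }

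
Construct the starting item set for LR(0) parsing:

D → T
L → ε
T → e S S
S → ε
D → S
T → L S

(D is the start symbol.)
{ [D → . S], [D → . T], [D' → . D], [L → .], [S → .], [T → . L S], [T → . e S S] }

First, augment the grammar with D' → D
I₀ = CLOSURE({ [D' → . D] }):
  [D' → . D] has the dot before D: add [D → . T], [D → . S]
  [D → . T] has the dot before T: add [T → . e S S], [T → . L S]
  [D → . S] has the dot before S: add [S → .]
  [T → . L S] has the dot before L: add [L → .]
No further items can be added.

I₀ = { [D → . S], [D → . T], [D' → . D], [L → .], [S → .], [T → . L S], [T → . e S S] }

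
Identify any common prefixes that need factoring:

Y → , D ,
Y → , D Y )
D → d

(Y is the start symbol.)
Left-factoring is needed when two productions for the same non-terminal
share a common prefix on the right-hand side.

Productions for Y:
  Y → , D ,
  Y → , D Y )

Found common prefix ', D' in productions for Y

Answer: Yes, Y has productions with common prefix ', D'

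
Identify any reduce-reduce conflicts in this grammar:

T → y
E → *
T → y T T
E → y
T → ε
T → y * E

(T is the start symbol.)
Augment with T' → T and build the canonical LR(0) collection (I0 = CLOSURE({[T' → . T]}), then GOTO on every symbol after a dot until no new states appear). It has 9 states:
  I0: { [T → . y * E], [T → . y T T], [T → . y], [T → .], [T' → . T] }  — shift, reduce
  I1: { [T' → T .] }  — accept
  I2: { [T → . y * E], [T → . y T T], [T → . y], [T → .], [T → y . * E], [T → y . T T], [T → y .] }  — shift, 2 reduces
  I3: { [E → . *], [E → . y], [T → y * . E] }  — shift
  I4: { [T → . y * E], [T → . y T T], [T → . y], [T → .], [T → y T . T] }  — shift, reduce
  I5: { [T → y T T .] }  — reduce
  I6: { [E → * .] }  — reduce
  I7: { [T → y * E .] }  — reduce
  I8: { [E → y .] }  — reduce

I2 contains complete items [T → .], [T → y .] — reduce-reduce conflict.

Answer: Yes — I2: [T → .] vs [T → y .]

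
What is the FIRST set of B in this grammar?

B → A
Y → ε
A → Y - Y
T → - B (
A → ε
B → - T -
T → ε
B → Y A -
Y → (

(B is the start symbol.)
{ '(', '-', ε }

To compute FIRST(B), examine every production with B on the left-hand side, reading each right-hand side left to right until a non-nullable symbol is reached.

FIRST sets of the other non-terminals involved (by the same procedure, iterated to a fixed point):
  FIRST(A) = { '(', '-', ε }
  FIRST(Y) = { '(', ε }

From B → A:
  - A is a non-terminal: add FIRST(A) \ {ε} = { '(', '-' }
    A is nullable and nothing follows, so the whole right-hand side can vanish: ε ∈ FIRST(B)
From B → - T -:
  - '-' is a terminal: add '-' and stop
From B → Y A -:
  - Y is a non-terminal: add FIRST(Y) \ {ε} = { '(' }
    Y is nullable, so continue to the next symbol
  - A is a non-terminal: add FIRST(A) \ {ε} = { '(', '-' }
    A is nullable, so continue to the next symbol
  - '-' is a terminal: add '-' and stop

Collecting: FIRST(B) = { '(', '-', ε }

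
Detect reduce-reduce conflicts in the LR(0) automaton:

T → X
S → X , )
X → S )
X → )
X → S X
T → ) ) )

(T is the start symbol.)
Yes — I7: [X → ) .] vs [X → S ) .]

Augment with T' → T and build the canonical LR(0) collection (I0 = CLOSURE({[T' → . T]}), then GOTO on every symbol after a dot until no new states appear). It has 11 states:
  I0: { [S → . X , )], [T → . ) ) )], [T → . X], [T' → . T], [X → . )], [X → . S )], [X → . S X] }  — shift
  I1: { [T → ) . ) )], [X → ) .] }  — shift, reduce
  I2: { [S → . X , )], [X → . )], [X → . S )], [X → . S X], [X → S . )], [X → S . X] }  — shift
  I3: { [T' → T .] }  — accept
  I4: { [S → X . , )], [T → X .] }  — shift, reduce
  I5: { [S → X , . )] }  — shift
  I6: { [S → X , ) .] }  — reduce
  I7: { [X → ) .], [X → S ) .] }  — 2 reduces
  I8: { [S → X . , )], [X → S X .] }  — shift, reduce
  I9: { [T → ) ) . )] }  — shift
  I10: { [T → ) ) ) .] }  — reduce

I7 contains complete items [X → ) .], [X → S ) .] — reduce-reduce conflict.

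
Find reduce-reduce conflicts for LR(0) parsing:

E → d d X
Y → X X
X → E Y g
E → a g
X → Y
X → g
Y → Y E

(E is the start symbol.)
A reduce-reduce conflict occurs when an LR(0) state has two complete items [A → α .] and [B → β .] — both call for a reduction, and with no lookahead the parser cannot choose between them.

Augment with E' → E and build the canonical LR(0) collection (I0 = CLOSURE({[E' → . E]}), then GOTO on every symbol after a dot until no new states appear). It has 15 states:
  I0: { [E → . a g], [E → . d d X], [E' → . E] }  — shift
  I1: { [E' → E .] }  — accept
  I2: { [E → a . g] }  — shift
  I3: { [E → d . d X] }  — shift
  I4: { [E → . a g], [E → . d d X], [E → d d . X], [X → . E Y g], [X → . Y], [X → . g], [Y → . X X], [Y → . Y E] }  — shift
  I5: { [E → . a g], [E → . d d X], [X → . E Y g], [X → . Y], [X → . g], [X → E . Y g], [Y → . X X], [Y → . Y E] }  — shift
  I6: { [E → . a g], [E → . d d X], [E → d d X .], [X → . E Y g], [X → . Y], [X → . g], [Y → . X X], [Y → . Y E], [Y → X . X] }  — shift, reduce
  I7: { [E → . a g], [E → . d d X], [X → Y .], [Y → Y . E] }  — shift, reduce
  I8: { [X → g .] }  — reduce
  I9: { [Y → Y E .] }  — reduce
  I10: { [E → . a g], [E → . d d X], [X → . E Y g], [X → . Y], [X → . g], [Y → . X X], [Y → . Y E], [Y → X . X], [Y → X X .] }  — shift, reduce
  I11: { [E → . a g], [E → . d d X], [X → . E Y g], [X → . Y], [X → . g], [Y → . X X], [Y → . Y E], [Y → X . X] }  — shift
  I12: { [E → . a g], [E → . d d X], [X → E Y . g], [X → Y .], [Y → Y . E] }  — shift, reduce
  I13: { [X → E Y g .] }  — reduce
  I14: { [E → a g .] }  — reduce

No state contains more than one complete item.

Answer: No reduce-reduce conflicts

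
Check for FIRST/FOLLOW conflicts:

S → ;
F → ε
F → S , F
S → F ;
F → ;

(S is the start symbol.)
Nullable non-terminals: F.
FIRST sets used below: FIRST(S) = { ';' }

F: nullable alternative(s) F → ε; FOLLOW(F) = { ';' }
  F → ε: FIRST \ {ε} = { } — this is the only nullable alternative, skip
  F → S , F: FIRST \ {ε} = { ';' } — overlaps FOLLOW(F) on { ';' }: CONFLICT
  F → ;: FIRST \ {ε} = { ';' } — overlaps FOLLOW(F) on { ';' }: CONFLICT

S has no nullable alternative, so no FIRST/FOLLOW check is needed there.

So the grammar has 2 FIRST/FOLLOW conflicts (marked CONFLICT above).

Answer: Yes. F → S ',' F with FOLLOW(F) on { ';' }; F → ';' with FOLLOW(F) on { ';' }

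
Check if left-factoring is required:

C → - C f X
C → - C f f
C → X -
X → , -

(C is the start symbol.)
Left-factoring is needed when two productions for the same non-terminal
share a common prefix on the right-hand side.

Productions for C:
  C → - C f X
  C → - C f f
  C → X -

Found common prefix '- C f' in productions for C

Answer: Yes, C has productions with common prefix '- C f'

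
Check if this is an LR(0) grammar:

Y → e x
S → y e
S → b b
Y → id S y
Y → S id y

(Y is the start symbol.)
A grammar is LR(0) if no state in the canonical LR(0) collection has:
  - both a shift item (dot before a terminal) and a complete item (shift-reduce conflict), or
  - two or more complete items (reduce-reduce conflict; the accept item [Y' → Y .] counts as a complete item here).

Augment with Y' → Y and build the canonical LR(0) collection (I0 = CLOSURE({[Y' → . Y]}), then GOTO on every symbol after a dot until no new states appear). It has 14 states:
  I0: { [S → . b b], [S → . y e], [Y → . S id y], [Y → . e x], [Y → . id S y], [Y' → . Y] }  — shift
  I1: { [Y → S . id y] }  — shift
  I2: { [Y' → Y .] }  — accept
  I3: { [S → b . b] }  — shift
  I4: { [Y → e . x] }  — shift
  I5: { [S → . b b], [S → . y e], [Y → id . S y] }  — shift
  I6: { [S → y . e] }  — shift
  I7: { [S → y e .] }  — reduce
  I8: { [Y → id S . y] }  — shift
  I9: { [Y → id S y .] }  — reduce
  I10: { [Y → e x .] }  — reduce
  I11: { [S → b b .] }  — reduce
  I12: { [Y → S id . y] }  — shift
  I13: { [Y → S id y .] }  — reduce

Every state is either a pure shift/goto state or contains exactly one complete item and nothing to shift — no conflicts. The grammar is LR(0).

Answer: Yes, the grammar is LR(0)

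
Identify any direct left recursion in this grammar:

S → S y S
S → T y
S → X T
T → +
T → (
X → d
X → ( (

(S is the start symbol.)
Yes, S is left-recursive

Direct left recursion occurs when N → N α for some non-terminal N (the right-hand side begins with the left-hand side itself).

S → S y S: LEFT RECURSIVE (starts with S)
S → T y: starts with T
S → X T: starts with X
T → +: starts with '+'
T → (: starts with '('
X → d: starts with d
X → ( (: starts with '('

The grammar has direct left recursion on: S.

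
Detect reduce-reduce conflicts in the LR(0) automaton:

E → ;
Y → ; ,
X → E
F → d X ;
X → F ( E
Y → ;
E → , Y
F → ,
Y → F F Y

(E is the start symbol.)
A reduce-reduce conflict occurs when an LR(0) state has two complete items [A → α .] and [B → β .] — both call for a reduction, and with no lookahead the parser cannot choose between them.

Augment with E' → E and build the canonical LR(0) collection (I0 = CLOSURE({[E' → . E]}), then GOTO on every symbol after a dot until no new states appear). It has 19 states:
  I0: { [E → . , Y], [E → . ;], [E' → . E] }  — shift
  I1: { [E → , . Y], [F → . ,], [F → . d X ;], [Y → . ; ,], [Y → . ;], [Y → . F F Y] }  — shift
  I2: { [E → ; .] }  — reduce
  I3: { [E' → E .] }  — accept
  I4: { [F → , .] }  — reduce
  I5: { [Y → ; . ,], [Y → ; .] }  — shift, reduce
  I6: { [F → . ,], [F → . d X ;], [Y → F . F Y] }  — shift
  I7: { [E → , Y .] }  — reduce
  I8: { [E → . , Y], [E → . ;], [F → . ,], [F → . d X ;], [F → d . X ;], [X → . E], [X → . F ( E] }  — shift
  I9: { [E → , . Y], [F → , .], [F → . ,], [F → . d X ;], [Y → . ; ,], [Y → . ;], [Y → . F F Y] }  — shift, reduce
  I10: { [X → E .] }  — reduce
  I11: { [X → F . ( E] }  — shift
  I12: { [F → d X . ;] }  — shift
  I13: { [F → d X ; .] }  — reduce
  I14: { [E → . , Y], [E → . ;], [X → F ( . E] }  — shift
  I15: { [X → F ( E .] }  — reduce
  I16: { [F → . ,], [F → . d X ;], [Y → . ; ,], [Y → . ;], [Y → . F F Y], [Y → F F . Y] }  — shift
  I17: { [Y → F F Y .] }  — reduce
  I18: { [Y → ; , .] }  — reduce

No state contains more than one complete item.

Answer: No reduce-reduce conflicts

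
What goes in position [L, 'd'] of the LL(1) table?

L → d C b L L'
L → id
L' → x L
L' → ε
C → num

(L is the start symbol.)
To find M[L, 'd'], we find productions for L where 'd' is in the predict set (PREDICT(N → α) = (FIRST(α) \ {ε}) ∪ (FOLLOW(N) if α ⇒* ε)).

L → d C b L L': PREDICT = { 'd' }
  'd' is in predict set, so this production goes in M[L, 'd']
L → id: PREDICT = { 'id' }

M[L, 'd'] = L → d C b L L'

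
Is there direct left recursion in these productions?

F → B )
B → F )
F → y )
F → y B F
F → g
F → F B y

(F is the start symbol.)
Direct left recursion occurs when N → N α for some non-terminal N (the right-hand side begins with the left-hand side itself).

F → B ): starts with B
B → F ): starts with F
F → y ): starts with y
F → y B F: starts with y
F → g: starts with g
F → F B y: LEFT RECURSIVE (starts with F)

The grammar has direct left recursion on: F.

Answer: Yes, F is left-recursive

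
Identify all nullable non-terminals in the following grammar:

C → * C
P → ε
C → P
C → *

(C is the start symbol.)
{ 'C', 'P' }

ε-productions: P → ε
So P is immediately nullable.
C → P: every symbol on the right is nullable, so C is nullable too.
Every non-terminal is now nullable.
Nullable = { 'C', 'P' }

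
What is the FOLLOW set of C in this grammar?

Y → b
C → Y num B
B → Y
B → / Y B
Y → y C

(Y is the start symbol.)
To compute FOLLOW(C), find every occurrence of C on a right-hand side N → α C β: add FIRST(β) \ {ε}, and if β is empty or nullable also add FOLLOW(N). Iterate to a fixed point.

In Y → y C: C is at the end, add FOLLOW(Y)

The FOLLOW sets referred to above (computed the same way, to a fixed point):
  FOLLOW(Y) = { $, '/', 'b', 'num', 'y' }

Taking the union: FOLLOW(C) = { $, '/', 'b', 'num', 'y' }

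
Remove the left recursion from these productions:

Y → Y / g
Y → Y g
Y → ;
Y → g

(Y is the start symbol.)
Y is directly left-recursive. The standard transformation for
  A → A α₁ | ... | A α_m | β₁ | ... | β_n
is
  A  → β₁ A' | ... | β_n A'
  A' → α₁ A' | ... | α_m A' | ε

Y → ; becomes Y → ; Y'
Y → g becomes Y → g Y'
Y → Y / g becomes Y' → / g Y'
Y → Y g becomes Y' → g Y'
Add Y' → ε

Resulting grammar:
Y → ; Y'
Y → g Y'
Y' → / g Y'
Y' → g Y'
Y' → ε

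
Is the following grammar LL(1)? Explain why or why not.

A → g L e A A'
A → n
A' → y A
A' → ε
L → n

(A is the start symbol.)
A grammar is LL(1) if for each non-terminal N with multiple productions, the predict sets of those productions are pairwise disjoint, where PREDICT(N → α) = (FIRST(α) \ {ε}) ∪ (FOLLOW(N) if α ⇒* ε).

Relevant sets:
  FOLLOW(A') = { $, 'y' }

For A:
  PREDICT(A → g L e A A') = { 'g' }
  PREDICT(A → n) = { 'n' }
For A':
  PREDICT(A' → y A) = { 'y' }
  PREDICT(A' → ε) = { $, 'y' }
L has a single production, so nothing to check there.

Conflict found: Predict set conflict for A': { 'y' }
The grammar is NOT LL(1).

Answer: No. Predict set conflict for A': { 'y' }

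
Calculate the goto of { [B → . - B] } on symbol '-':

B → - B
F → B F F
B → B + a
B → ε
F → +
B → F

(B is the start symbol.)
{ [B → - . B], [B → . - B], [B → . B + a], [B → . F], [B → .], [F → . +], [F → . B F F] }

GOTO(I, '-') = CLOSURE({ [A → αX.β] : [A → α.Xβ] ∈ I, X = '-' })

Items with dot before '-', with the dot advanced:
  [B → . - B] → [B → - . B]
Closure of the advanced items:
  [B → - . B] has the dot before B: add [B → . - B], [B → . B + a], [B → .], [B → . F]
  [B → . F] has the dot before F: add [F → . B F F], [F → . +]

GOTO = { [B → - . B], [B → . - B], [B → . B + a], [B → . F], [B → .], [F → . +], [F → . B F F] }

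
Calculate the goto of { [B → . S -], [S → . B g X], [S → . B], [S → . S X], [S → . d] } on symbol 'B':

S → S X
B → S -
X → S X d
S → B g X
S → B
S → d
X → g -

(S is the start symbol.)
GOTO(I, 'B') = CLOSURE({ [A → αX.β] : [A → α.Xβ] ∈ I, X = 'B' })

Items with dot before 'B', with the dot advanced:
  [S → . B] → [S → B .]
  [S → . B g X] → [S → B . g X]
Closure adds nothing (no advanced item has the dot before a non-terminal).

GOTO = { [S → B . g X], [S → B .] }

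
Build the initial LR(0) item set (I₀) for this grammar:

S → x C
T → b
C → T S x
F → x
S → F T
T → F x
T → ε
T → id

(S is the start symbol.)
{ [F → . x], [S → . F T], [S → . x C], [S' → . S] }

First, augment the grammar with S' → S
I₀ = CLOSURE({ [S' → . S] }):
  [S' → . S] has the dot before S: add [S → . x C], [S → . F T]
  [S → . F T] has the dot before F: add [F → . x]
No further items can be added.

I₀ = { [F → . x], [S → . F T], [S → . x C], [S' → . S] }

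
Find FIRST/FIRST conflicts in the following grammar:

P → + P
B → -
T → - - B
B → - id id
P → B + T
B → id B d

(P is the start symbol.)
FIRST sets of the non-terminals at (or reachable through a nullable prefix from) the front of some alternative:
  FIRST(B) = { '-', 'id' }

Productions for P:
  P → + P: FIRST = { '+' }
  P → B + T: FIRST = { '-', 'id' }
Productions for B:
  B → -: FIRST = { '-' }
  B → - id id: FIRST = { '-' }
  B → id B d: FIRST = { 'id' }
T has only one production, so no FIRST/FIRST conflict is possible there.

Conflict for B: B → - and B → - id id
  Overlap: { '-' }

Answer: Yes. B → '-' / B → '-' id id on { '-' }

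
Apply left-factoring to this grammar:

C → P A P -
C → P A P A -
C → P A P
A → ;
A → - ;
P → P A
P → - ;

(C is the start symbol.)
C → P A P C'
C' → -
C' → A -
C' → ε
A → ;
A → - ;
P → P A
P → - ;

Left-factoring transforms A → αβ₁ | αβ₂ into A → αA' and A' → β₁ | β₂
(α is the longest common prefix among the alternatives). Repeat until
no nonterminal has two alternatives with a common prefix.

Round 1: C has alternatives sharing prefix 'P A P'. Introduce C': C → P A P C'
  Add: C' → -
  Add: C' → A -
  Add: C' → ε

No remaining common prefixes — done.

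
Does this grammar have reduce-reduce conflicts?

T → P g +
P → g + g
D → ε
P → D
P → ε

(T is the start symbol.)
Augment with T' → T and build the canonical LR(0) collection (I0 = CLOSURE({[T' → . T]}), then GOTO on every symbol after a dot until no new states appear). It has 9 states:
  I0: { [D → .], [P → . D], [P → . g + g], [P → .], [T → . P g +], [T' → . T] }  — shift, 2 reduces
  I1: { [P → D .] }  — reduce
  I2: { [T → P . g +] }  — shift
  I3: { [T' → T .] }  — accept
  I4: { [P → g . + g] }  — shift
  I5: { [P → g + . g] }  — shift
  I6: { [P → g + g .] }  — reduce
  I7: { [T → P g . +] }  — shift
  I8: { [T → P g + .] }  — reduce

I0 contains complete items [D → .], [P → .] — reduce-reduce conflict.

Answer: Yes — I0: [D → .] vs [P → .]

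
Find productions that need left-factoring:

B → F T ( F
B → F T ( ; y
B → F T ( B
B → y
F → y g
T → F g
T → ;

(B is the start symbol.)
Left-factoring is needed when two productions for the same non-terminal
share a common prefix on the right-hand side.

Productions for B:
  B → F T ( F
  B → F T ( ; y
  B → F T ( B
  B → y
Productions for T:
  T → F g
  T → ;

Found common prefix 'F T (' in productions for B

Answer: Yes, B has productions with common prefix 'F T ('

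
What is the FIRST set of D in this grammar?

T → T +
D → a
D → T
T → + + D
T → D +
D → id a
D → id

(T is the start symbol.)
{ '+', 'a', 'id' }

To compute FIRST(D), examine every production with D on the left-hand side, reading each right-hand side left to right until a non-nullable symbol is reached.

FIRST sets of the other non-terminals involved (by the same procedure, iterated to a fixed point):
  FIRST(T) = { '+', 'a', 'id' }

From D → a:
  - a is a terminal: add 'a' and stop
From D → T:
  - T is a non-terminal: add FIRST(T) \ {ε} = { '+', 'a', 'id' }
    T is not nullable, so stop
From D → id a:
  - id is a terminal: add 'id' and stop
From D → id:
  - id is a terminal: add 'id' and stop

Collecting: FIRST(D) = { '+', 'a', 'id' }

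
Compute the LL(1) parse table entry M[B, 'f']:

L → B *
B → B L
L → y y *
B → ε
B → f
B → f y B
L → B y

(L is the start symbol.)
To find M[B, 'f'], we find productions for B where 'f' is in the predict set (PREDICT(N → α) = (FIRST(α) \ {ε}) ∪ (FOLLOW(N) if α ⇒* ε)).

Relevant sets:
  FIRST(B) = { '*', 'f', 'y', ε }
  FIRST(L) = { '*', 'f', 'y' }
  FOLLOW(B) = { '*', 'f', 'y' }

B → B L: PREDICT = { '*', 'f', 'y' }
  'f' is in predict set, so this production goes in M[B, 'f']
B → ε: PREDICT = { '*', 'f', 'y' }
  'f' is in predict set, so this production goes in M[B, 'f']
B → f: PREDICT = { 'f' }
  'f' is in predict set, so this production goes in M[B, 'f']
B → f y B: PREDICT = { 'f' }
  'f' is in predict set, so this production goes in M[B, 'f']

M[B, 'f'] = B → B L, B → ε, B → f, B → f y B  (a multiply-defined cell — the grammar is not LL(1))

Answer: B → B L, B → ε, B → f, B → f y B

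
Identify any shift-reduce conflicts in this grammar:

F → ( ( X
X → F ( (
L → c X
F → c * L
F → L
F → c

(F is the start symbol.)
Yes — I4: [F → c .] vs [F → . ( ( X]

A shift-reduce conflict occurs when an LR(0) state has both:
  - a complete (reduce) item [A → α .] (dot at the end), and
  - a shift item [B → β . c γ] (dot before a terminal).

Augment with F' → F and build the canonical LR(0) collection (I0 = CLOSURE({[F' → . F]}), then GOTO on every symbol after a dot until no new states appear). It has 14 states:
  I0: { [F → . ( ( X], [F → . L], [F → . c * L], [F → . c], [F' → . F], [L → . c X] }  — shift
  I1: { [F → ( . ( X] }  — shift
  I2: { [F' → F .] }  — accept
  I3: { [F → L .] }  — reduce
  I4: { [F → . ( ( X], [F → . L], [F → . c * L], [F → . c], [F → c . * L], [F → c .], [L → . c X], [L → c . X], [X → . F ( (] }  — shift, reduce
  I5: { [F → c * . L], [L → . c X] }  — shift
  I6: { [X → F . ( (] }  — shift
  I7: { [L → c X .] }  — reduce
  I8: { [X → F ( . (] }  — shift
  I9: { [X → F ( ( .] }  — reduce
  I10: { [F → c * L .] }  — reduce
  I11: { [F → . ( ( X], [F → . L], [F → . c * L], [F → . c], [L → . c X], [L → c . X], [X → . F ( (] }  — shift
  I12: { [F → ( ( . X], [F → . ( ( X], [F → . L], [F → . c * L], [F → . c], [L → . c X], [X → . F ( (] }  — shift
  I13: { [F → ( ( X .] }  — reduce

I4 contains reduce item [F → c .] and shift items [F → . ( ( X], [F → . c], [F → . c * L], [F → c . * L], [L → . c X] — shift-reduce conflict.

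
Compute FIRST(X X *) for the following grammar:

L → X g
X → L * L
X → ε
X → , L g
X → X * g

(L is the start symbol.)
{ '*', ',', 'g' }

FIRST sets of the non-terminals involved (from the grammar, by fixed-point iteration):
  FIRST(X) = { '*', ',', 'g', ε }

To compute FIRST(X X *), process the symbols left to right:
Symbol X is a non-terminal. Add FIRST(X) \ {ε} = { '*', ',', 'g' }
X is nullable (ε ∈ FIRST(X)), continue to the next symbol.
Symbol X is a non-terminal. Add FIRST(X) \ {ε} = { '*', ',', 'g' }
X is nullable (ε ∈ FIRST(X)), continue to the next symbol.
Symbol * is a terminal. Add '*' and stop.
FIRST(X X *) = { '*', ',', 'g' }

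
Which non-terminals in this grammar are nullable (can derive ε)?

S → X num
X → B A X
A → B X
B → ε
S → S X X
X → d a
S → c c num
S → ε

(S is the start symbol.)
A non-terminal is nullable if it can derive ε (the empty string): either it has an ε-production, or it has a production whose right-hand side consists entirely of nullable non-terminals.

ε-productions: B → ε, S → ε
So B, S are immediately nullable.
No further non-terminal can be added: every production for the remaining non-terminals contains a terminal or a non-nullable non-terminal.
Nullable = { 'B', 'S' }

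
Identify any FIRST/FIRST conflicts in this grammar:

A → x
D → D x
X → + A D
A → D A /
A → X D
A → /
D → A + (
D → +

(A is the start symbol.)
Yes. A → x / A → D A '/' on { 'x' }; A → D A '/' / A → X D on { '+' }; A → D A '/' / A → '/' on { '/' }; D → D x / D → A '+' '(' on { '+', '/', 'x' }; D → D x / D → '+' on { '+' }; D → A '+' '(' / D → '+' on { '+' }

FIRST sets of the non-terminals at (or reachable through a nullable prefix from) the front of some alternative:
  FIRST(D) = { '+', '/', 'x' }
  FIRST(X) = { '+' }
  FIRST(A) = { '+', '/', 'x' }

Productions for A:
  A → x: FIRST = { 'x' }
  A → D A /: FIRST = { '+', '/', 'x' }
  A → X D: FIRST = { '+' }
  A → /: FIRST = { '/' }
Productions for D:
  D → D x: FIRST = { '+', '/', 'x' }
  D → A + (: FIRST = { '+', '/', 'x' }
  D → +: FIRST = { '+' }
X has only one production, so no FIRST/FIRST conflict is possible there.

Conflict for A: A → x and A → D A /
  Overlap: { 'x' }
Conflict for A: A → D A / and A → X D
  Overlap: { '+' }
Conflict for A: A → D A / and A → /
  Overlap: { '/' }
Conflict for D: D → D x and D → A + (
  Overlap: { '+', '/', 'x' }
Conflict for D: D → D x and D → +
  Overlap: { '+' }
Conflict for D: D → A + ( and D → +
  Overlap: { '+' }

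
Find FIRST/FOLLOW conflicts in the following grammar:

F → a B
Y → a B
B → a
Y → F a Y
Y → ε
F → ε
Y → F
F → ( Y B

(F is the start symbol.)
Yes. F → a B with FOLLOW(F) on { 'a' }; Y → a B with FOLLOW(Y) on { 'a' }; Y → F a Y with FOLLOW(Y) on { 'a' }; Y → F with FOLLOW(Y) on { 'a' }

A FIRST/FOLLOW conflict occurs when a non-terminal N has a nullable alternative N → β (β ⇒* ε) and another alternative N → α with FIRST(α) ∩ FOLLOW(N) ≠ ∅: on such a lookahead the parser cannot decide between expanding α and letting N vanish via β.

Nullable non-terminals: F, Y.
FIRST sets used below: FIRST(F) = { '(', 'a', ε }

F: nullable alternative(s) F → ε; FOLLOW(F) = { $, 'a' }
  F → a B: FIRST \ {ε} = { 'a' } — overlaps FOLLOW(F) on { 'a' }: CONFLICT
  F → ε: FIRST \ {ε} = { } — this is the only nullable alternative, skip
  F → ( Y B: FIRST \ {ε} = { '(' } — disjoint from FOLLOW(F)

Y: nullable alternative(s) Y → ε, Y → F; FOLLOW(Y) = { 'a' }
  Y → a B: FIRST \ {ε} = { 'a' } — overlaps FOLLOW(Y) on { 'a' }: CONFLICT
  Y → F a Y: FIRST \ {ε} = { '(', 'a' } — overlaps FOLLOW(Y) on { 'a' }: CONFLICT
  Y → ε: FIRST \ {ε} = { } — disjoint from FOLLOW(Y)
  Y → F: FIRST \ {ε} = { '(', 'a' } — overlaps FOLLOW(Y) on { 'a' }: CONFLICT

B has no nullable alternative, so no FIRST/FOLLOW check is needed there.

So the grammar has 4 FIRST/FOLLOW conflicts (marked CONFLICT above).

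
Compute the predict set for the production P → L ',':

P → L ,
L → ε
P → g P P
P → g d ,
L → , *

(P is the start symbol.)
PREDICT(P → L ',') = (FIRST(RHS) \ {ε}) ∪ (FOLLOW(P) if ε ∈ FIRST(RHS), i.e. RHS ⇒* ε)
FIRST(L) = { ',', ε }
FIRST(L ',') = { ',' }
ε ∉ FIRST(L ','), so FOLLOW(P) is not added.
PREDICT(P → L ',') = { ',' }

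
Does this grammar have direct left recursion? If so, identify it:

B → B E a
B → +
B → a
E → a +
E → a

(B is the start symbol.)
Yes, B is left-recursive

Direct left recursion occurs when N → N α for some non-terminal N (the right-hand side begins with the left-hand side itself).

B → B E a: LEFT RECURSIVE (starts with B)
B → +: starts with '+'
B → a: starts with a
E → a +: starts with a
E → a: starts with a

The grammar has direct left recursion on: B.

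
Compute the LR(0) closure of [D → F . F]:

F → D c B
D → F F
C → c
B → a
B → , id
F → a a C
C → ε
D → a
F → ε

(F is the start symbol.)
To compute CLOSURE, for each item [A → α.Bβ] where B is a non-terminal, add [B → .γ] for all productions B → γ; repeat for the newly added items until nothing changes.

Start with: [D → F . F]
  [D → F . F] has the dot before F: add [F → . D c B], [F → . a a C], [F → .]
  [F → . D c B] has the dot before D: add [D → . F F], [D → . a]
No further items can be added.

CLOSURE = { [D → . F F], [D → . a], [D → F . F], [F → . D c B], [F → . a a C], [F → .] }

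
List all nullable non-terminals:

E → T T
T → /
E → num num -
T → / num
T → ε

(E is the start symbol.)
ε-productions: T → ε
So T is immediately nullable.
E → T T: every symbol on the right is nullable, so E is nullable too.
Every non-terminal is now nullable.
Nullable = { 'E', 'T' }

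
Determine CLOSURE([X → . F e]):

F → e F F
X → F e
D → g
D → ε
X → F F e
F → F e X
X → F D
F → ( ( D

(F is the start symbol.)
{ [F → . ( ( D], [F → . F e X], [F → . e F F], [X → . F e] }

Start with: [X → . F e]
  [X → . F e] has the dot before F: add [F → . e F F], [F → . F e X], [F → . ( ( D]
No further items can be added.

CLOSURE = { [F → . ( ( D], [F → . F e X], [F → . e F F], [X → . F e] }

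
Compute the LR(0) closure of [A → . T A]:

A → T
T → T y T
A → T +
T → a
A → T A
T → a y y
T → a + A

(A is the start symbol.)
To compute CLOSURE, for each item [A → α.Bβ] where B is a non-terminal, add [B → .γ] for all productions B → γ; repeat for the newly added items until nothing changes.

Start with: [A → . T A]
  [A → . T A] has the dot before T: add [T → . T y T], [T → . a], [T → . a y y], [T → . a + A]
No further items can be added.

CLOSURE = { [A → . T A], [T → . T y T], [T → . a + A], [T → . a y y], [T → . a] }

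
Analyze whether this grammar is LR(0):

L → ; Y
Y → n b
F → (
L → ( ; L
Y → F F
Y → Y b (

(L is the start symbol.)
A grammar is LR(0) if no state in the canonical LR(0) collection has:
  - both a shift item (dot before a terminal) and a complete item (shift-reduce conflict), or
  - two or more complete items (reduce-reduce conflict; the accept item [L' → L .] counts as a complete item here).

Augment with L' → L and build the canonical LR(0) collection (I0 = CLOSURE({[L' → . L]}), then GOTO on every symbol after a dot until no new states appear). It has 14 states:
  I0: { [L → . ( ; L], [L → . ; Y], [L' → . L] }  — shift
  I1: { [L → ( . ; L] }  — shift
  I2: { [F → . (], [L → ; . Y], [Y → . F F], [Y → . Y b (], [Y → . n b] }  — shift
  I3: { [L' → L .] }  — accept
  I4: { [F → ( .] }  — reduce
  I5: { [F → . (], [Y → F . F] }  — shift
  I6: { [L → ; Y .], [Y → Y . b (] }  — shift, reduce
  I7: { [Y → n . b] }  — shift
  I8: { [Y → n b .] }  — reduce
  I9: { [Y → Y b . (] }  — shift
  I10: { [Y → Y b ( .] }  — reduce
  I11: { [Y → F F .] }  — reduce
  I12: { [L → ( ; . L], [L → . ( ; L], [L → . ; Y] }  — shift
  I13: { [L → ( ; L .] }  — reduce

Conflict in state I6:
  Shift-reduce conflict between [L → ; Y .] and [Y → Y . b (]
So the grammar is NOT LR(0).

Answer: No. Shift-reduce conflict between [L → ; Y .] and [Y → Y . b (]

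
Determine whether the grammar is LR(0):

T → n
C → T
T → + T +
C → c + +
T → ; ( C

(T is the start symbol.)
Yes, the grammar is LR(0)

Augment with T' → T and build the canonical LR(0) collection (I0 = CLOSURE({[T' → . T]}), then GOTO on every symbol after a dot until no new states appear). It has 13 states:
  I0: { [T → . + T +], [T → . ; ( C], [T → . n], [T' → . T] }  — shift
  I1: { [T → + . T +], [T → . + T +], [T → . ; ( C], [T → . n] }  — shift
  I2: { [T → ; . ( C] }  — shift
  I3: { [T' → T .] }  — accept
  I4: { [T → n .] }  — reduce
  I5: { [C → . T], [C → . c + +], [T → . + T +], [T → . ; ( C], [T → . n], [T → ; ( . C] }  — shift
  I6: { [T → ; ( C .] }  — reduce
  I7: { [C → T .] }  — reduce
  I8: { [C → c . + +] }  — shift
  I9: { [C → c + . +] }  — shift
  I10: { [C → c + + .] }  — reduce
  I11: { [T → + T . +] }  — shift
  I12: { [T → + T + .] }  — reduce

Every state is either a pure shift/goto state or contains exactly one complete item and nothing to shift — no conflicts. The grammar is LR(0).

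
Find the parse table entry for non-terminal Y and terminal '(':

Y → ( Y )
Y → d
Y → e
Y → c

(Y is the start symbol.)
Y → ( Y )

To find M[Y, '('], we find productions for Y where '(' is in the predict set (PREDICT(N → α) = (FIRST(α) \ {ε}) ∪ (FOLLOW(N) if α ⇒* ε)).

Y → ( Y ): PREDICT = { '(' }
  '(' is in predict set, so this production goes in M[Y, '(']
Y → d: PREDICT = { 'd' }
Y → e: PREDICT = { 'e' }
Y → c: PREDICT = { 'c' }

M[Y, '('] = Y → ( Y )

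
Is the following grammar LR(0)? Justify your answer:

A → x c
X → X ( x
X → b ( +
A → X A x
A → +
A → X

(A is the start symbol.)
No. Shift-reduce conflict between [A → X .] and [A → . +]

A grammar is LR(0) if no state in the canonical LR(0) collection has:
  - both a shift item (dot before a terminal) and a complete item (shift-reduce conflict), or
  - two or more complete items (reduce-reduce conflict; the accept item [A' → A .] counts as a complete item here).

Augment with A' → A and build the canonical LR(0) collection (I0 = CLOSURE({[A' → . A]}), then GOTO on every symbol after a dot until no new states appear). It has 13 states:
  I0: { [A → . +], [A → . X A x], [A → . X], [A → . x c], [A' → . A], [X → . X ( x], [X → . b ( +] }  — shift
  I1: { [A → + .] }  — reduce
  I2: { [A' → A .] }  — accept
  I3: { [A → . +], [A → . X A x], [A → . X], [A → . x c], [A → X . A x], [A → X .], [X → . X ( x], [X → . b ( +], [X → X . ( x] }  — shift, reduce
  I4: { [X → b . ( +] }  — shift
  I5: { [A → x . c] }  — shift
  I6: { [A → x c .] }  — reduce
  I7: { [X → b ( . +] }  — shift
  I8: { [X → b ( + .] }  — reduce
  I9: { [X → X ( . x] }  — shift
  I10: { [A → X A . x] }  — shift
  I11: { [A → X A x .] }  — reduce
  I12: { [X → X ( x .] }  — reduce

Conflict in state I3:
  Shift-reduce conflict between [A → X .] and [A → . +]
So the grammar is NOT LR(0).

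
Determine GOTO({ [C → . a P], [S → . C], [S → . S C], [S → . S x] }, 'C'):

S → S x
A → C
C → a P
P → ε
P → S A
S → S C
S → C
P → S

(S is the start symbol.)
GOTO(I, 'C') = CLOSURE({ [A → αX.β] : [A → α.Xβ] ∈ I, X = 'C' })

Items with dot before 'C', with the dot advanced:
  [S → . C] → [S → C .]
Closure adds nothing (no advanced item has the dot before a non-terminal).

GOTO = { [S → C .] }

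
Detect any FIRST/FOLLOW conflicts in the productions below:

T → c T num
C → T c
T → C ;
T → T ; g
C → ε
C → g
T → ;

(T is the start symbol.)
Nullable non-terminals: C.
FIRST sets used below: FIRST(T) = { ';', 'c', 'g' }

C: nullable alternative(s) C → ε; FOLLOW(C) = { ';' }
  C → T c: FIRST \ {ε} = { ';', 'c', 'g' } — overlaps FOLLOW(C) on { ';' }: CONFLICT
  C → ε: FIRST \ {ε} = { } — this is the only nullable alternative, skip
  C → g: FIRST \ {ε} = { 'g' } — disjoint from FOLLOW(C)

T has no nullable alternative, so no FIRST/FOLLOW check is needed there.

So the grammar has 1 FIRST/FOLLOW conflict (marked CONFLICT above).

Answer: Yes. C → T c with FOLLOW(C) on { ';' }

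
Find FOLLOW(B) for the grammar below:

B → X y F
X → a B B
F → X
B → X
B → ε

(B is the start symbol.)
To compute FOLLOW(B), find every occurrence of B on a right-hand side N → α B β: add FIRST(β) \ {ε}, and if β is empty or nullable also add FOLLOW(N). Iterate to a fixed point.

B is the start symbol, so $ ∈ FOLLOW(B).
In X → a B B: B is followed by B, add FIRST(B) \ {ε} = { 'a' }
  B is nullable, so also add FOLLOW(X)
In X → a B B: B is at the end, add FOLLOW(X)

The FOLLOW sets referred to above (computed the same way, to a fixed point):
  FOLLOW(X) = { $, 'a', 'y' }

Taking the union: FOLLOW(B) = { $, 'a', 'y' }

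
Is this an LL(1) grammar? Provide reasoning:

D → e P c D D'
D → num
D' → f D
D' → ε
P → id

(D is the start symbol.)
No. Predict set conflict for D': { 'f' }

Relevant sets:
  FOLLOW(D') = { $, 'f' }

For D:
  PREDICT(D → e P c D D') = { 'e' }
  PREDICT(D → num) = { 'num' }
For D':
  PREDICT(D' → f D) = { 'f' }
  PREDICT(D' → ε) = { $, 'f' }
P has a single production, so nothing to check there.

Conflict found: Predict set conflict for D': { 'f' }
The grammar is NOT LL(1).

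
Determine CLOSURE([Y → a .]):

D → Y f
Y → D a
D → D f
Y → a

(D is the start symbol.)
{ [Y → a .] }

To compute CLOSURE, for each item [A → α.Bβ] where B is a non-terminal, add [B → .γ] for all productions B → γ; repeat for the newly added items until nothing changes.

Start with: [Y → a .]
The dot is at the end, so nothing is added.

CLOSURE = { [Y → a .] }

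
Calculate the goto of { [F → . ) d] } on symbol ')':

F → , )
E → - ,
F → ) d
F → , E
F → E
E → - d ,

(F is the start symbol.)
GOTO(I, ')') = CLOSURE({ [A → αX.β] : [A → α.Xβ] ∈ I, X = ')' })

Items with dot before ')', with the dot advanced:
  [F → . ) d] → [F → ) . d]
Closure adds nothing (no advanced item has the dot before a non-terminal).

GOTO = { [F → ) . d] }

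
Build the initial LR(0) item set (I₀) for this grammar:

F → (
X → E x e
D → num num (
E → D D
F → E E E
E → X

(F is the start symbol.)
{ [D → . num num (], [E → . D D], [E → . X], [F → . (], [F → . E E E], [F' → . F], [X → . E x e] }

First, augment the grammar with F' → F
I₀ = CLOSURE({ [F' → . F] }):
  [F' → . F] has the dot before F: add [F → . (], [F → . E E E]
  [F → . E E E] has the dot before E: add [E → . D D], [E → . X]
  [E → . D D] has the dot before D: add [D → . num num (]
  [E → . X] has the dot before X: add [X → . E x e]
No further items can be added.

I₀ = { [D → . num num (], [E → . D D], [E → . X], [F → . (], [F → . E E E], [F' → . F], [X → . E x e] }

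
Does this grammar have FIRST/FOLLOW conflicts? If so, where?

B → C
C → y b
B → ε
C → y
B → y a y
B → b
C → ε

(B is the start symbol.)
Nullable non-terminals: B, C.
FIRST sets used below: FIRST(C) = { 'y', ε }

B: nullable alternative(s) B → C, B → ε; FOLLOW(B) = { $ }
  B → C: FIRST \ {ε} = { 'y' } — disjoint from FOLLOW(B)
  B → ε: FIRST \ {ε} = { } — disjoint from FOLLOW(B)
  B → y a y: FIRST \ {ε} = { 'y' } — disjoint from FOLLOW(B)
  B → b: FIRST \ {ε} = { 'b' } — disjoint from FOLLOW(B)

C: nullable alternative(s) C → ε; FOLLOW(C) = { $ }
  C → y b: FIRST \ {ε} = { 'y' } — disjoint from FOLLOW(C)
  C → y: FIRST \ {ε} = { 'y' } — disjoint from FOLLOW(C)
  C → ε: FIRST \ {ε} = { } — this is the only nullable alternative, skip

No FIRST/FOLLOW conflicts found.

Answer: No FIRST/FOLLOW conflicts.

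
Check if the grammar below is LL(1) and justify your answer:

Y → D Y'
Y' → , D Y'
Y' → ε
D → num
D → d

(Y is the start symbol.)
Yes, the grammar is LL(1).

A grammar is LL(1) if for each non-terminal N with multiple productions, the predict sets of those productions are pairwise disjoint, where PREDICT(N → α) = (FIRST(α) \ {ε}) ∪ (FOLLOW(N) if α ⇒* ε).

Relevant sets:
  FOLLOW(Y') = { $ }

For Y':
  PREDICT(Y' → ',' D Y') = { ',' }
  PREDICT(Y' → ε) = { $ }
For D:
  PREDICT(D → num) = { 'num' }
  PREDICT(D → d) = { 'd' }
Y has a single production, so nothing to check there.

All predict sets are disjoint. The grammar IS LL(1).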